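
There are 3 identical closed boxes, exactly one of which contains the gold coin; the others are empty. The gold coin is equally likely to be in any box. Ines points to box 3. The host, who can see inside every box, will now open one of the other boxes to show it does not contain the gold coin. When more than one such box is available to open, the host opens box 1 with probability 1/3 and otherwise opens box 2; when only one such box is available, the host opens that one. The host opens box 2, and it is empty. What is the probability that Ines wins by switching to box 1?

3/5

Consider each possible location of the gold coin in turn.
If it is in box 1 (prior 1/3): only box 2 is available, probability 1; weight (1/3)·1 = 1/3.
If it is in box 2 (prior 1/3): the host opened box 2, so this case is ruled out; weight (1/3)·0 = 0.
If it is in box 3 (prior 1/3): box 1 is available but not opened, probability 2/3; weight (1/3)·(2/3) = 2/9.
The weights sum to 5/9.
So P(the gold coin in box 1 | the host opened box 2) = (1/3) / (5/9) = 3/5.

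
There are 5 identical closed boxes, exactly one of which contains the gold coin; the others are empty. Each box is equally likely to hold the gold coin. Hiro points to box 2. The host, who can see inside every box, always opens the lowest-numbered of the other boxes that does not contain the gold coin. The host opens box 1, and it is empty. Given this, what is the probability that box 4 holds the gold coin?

1/4

Apply Bayes' rule, conditioning on where the gold coin actually is.
If it is in box 1 (prior 1/5): the host opened box 1, so this case is ruled out; weight (1/5)·0 = 0.
If it is in any of boxes 2, 3, 4, and 5 (prior 1/5 each): box 1 is the lowest-numbered option available, probability 1; weight (1/5)·1 = 1/5 each.
The weights sum to 4/5.
So P(the gold coin in box 4 | the host opened box 1) = (1/5) / (4/5) = 1/4.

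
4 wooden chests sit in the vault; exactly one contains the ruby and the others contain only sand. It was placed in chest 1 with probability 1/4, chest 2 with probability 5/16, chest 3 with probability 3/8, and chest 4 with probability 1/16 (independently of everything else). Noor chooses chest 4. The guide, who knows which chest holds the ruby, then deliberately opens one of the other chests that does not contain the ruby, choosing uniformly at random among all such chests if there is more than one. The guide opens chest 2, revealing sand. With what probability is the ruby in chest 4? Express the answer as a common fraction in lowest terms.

1/16

Apply Bayes' rule, conditioning on where the ruby actually is.
If it is in chest 1 (prior 1/4): the guide has 2 equally likely choices, so probability 1/2; weight (1/4)·(1/2) = 1/8.
If it is in chest 2 (prior 5/16): the guide opened chest 2, so this case is ruled out; weight (5/16)·0 = 0.
If it is in chest 3 (prior 3/8): the guide has 2 equally likely choices, so probability 1/2; weight (3/8)·(1/2) = 3/16.
If it is in chest 4 (prior 1/16): the guide has 3 equally likely choices, so probability 1/3; weight (1/16)·(1/3) = 1/48.
The weights sum to 1/3.
So P(the ruby in chest 4 | the guide opened chest 2) = (1/48) / (1/3) = 1/16.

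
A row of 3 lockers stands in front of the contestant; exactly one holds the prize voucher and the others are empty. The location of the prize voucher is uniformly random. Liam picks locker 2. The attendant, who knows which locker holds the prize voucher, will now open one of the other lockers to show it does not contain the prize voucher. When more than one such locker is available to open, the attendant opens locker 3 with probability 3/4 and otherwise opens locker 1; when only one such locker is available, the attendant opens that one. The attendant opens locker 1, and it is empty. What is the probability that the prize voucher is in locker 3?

4/5

Consider each possible location of the prize voucher in turn.
If it is in locker 1 (prior 1/3): the attendant opened locker 1, so this case is ruled out; weight (1/3)·0 = 0.
If it is in locker 2 (prior 1/3): locker 3 is available but not opened, probability 1/4; weight (1/3)·(1/4) = 1/12.
If it is in locker 3 (prior 1/3): only locker 1 is available, probability 1; weight (1/3)·1 = 1/3.
The weights sum to 5/12.
So P(the prize voucher in locker 3 | the attendant opened locker 1) = (1/3) / (5/12) = 4/5.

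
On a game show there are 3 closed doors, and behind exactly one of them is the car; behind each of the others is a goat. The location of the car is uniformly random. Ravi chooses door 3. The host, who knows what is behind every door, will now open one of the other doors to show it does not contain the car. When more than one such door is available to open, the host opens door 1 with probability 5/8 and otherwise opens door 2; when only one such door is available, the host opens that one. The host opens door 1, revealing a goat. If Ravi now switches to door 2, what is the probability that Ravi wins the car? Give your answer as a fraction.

8/13

Condition on the true location of the car.
If it is behind door 1 (prior 1/3): the host opened door 1, so this case is ruled out; weight (1/3)·0 = 0.
If it is behind door 2 (prior 1/3): only door 1 is available, probability 1; weight (1/3)·1 = 1/3.
If it is behind door 3 (prior 1/3): door 1 is available, opened with probability 5/8; weight (1/3)·(5/8) = 5/24.
The weights sum to 13/24.
So P(the car behind door 2 | the host opened door 1) = (1/3) / (13/24) = 8/13.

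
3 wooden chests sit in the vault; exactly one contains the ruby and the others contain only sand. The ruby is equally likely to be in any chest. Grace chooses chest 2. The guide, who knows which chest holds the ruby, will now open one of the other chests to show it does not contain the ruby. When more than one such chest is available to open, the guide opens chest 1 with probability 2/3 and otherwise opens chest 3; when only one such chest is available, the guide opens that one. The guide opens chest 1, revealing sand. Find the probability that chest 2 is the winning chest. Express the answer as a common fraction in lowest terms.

2/5

Condition on the true location of the ruby.
If it is in chest 1 (prior 1/3): the guide opened chest 1, so this case is ruled out; weight (1/3)·0 = 0.
If it is in chest 2 (prior 1/3): chest 1 is available, opened with probability 2/3; weight (1/3)·(2/3) = 2/9.
If it is in chest 3 (prior 1/3): only chest 1 is available, probability 1; weight (1/3)·1 = 1/3.
The weights sum to 5/9.
So P(the ruby in chest 2 | the guide opened chest 1) = (2/9) / (5/9) = 2/5.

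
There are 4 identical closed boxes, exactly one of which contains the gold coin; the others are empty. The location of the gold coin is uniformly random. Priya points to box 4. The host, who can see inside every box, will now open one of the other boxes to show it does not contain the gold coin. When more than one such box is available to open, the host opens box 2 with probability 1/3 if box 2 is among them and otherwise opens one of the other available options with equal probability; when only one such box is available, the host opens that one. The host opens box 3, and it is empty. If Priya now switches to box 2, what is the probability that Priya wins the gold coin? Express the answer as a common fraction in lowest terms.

1/3

Apply Bayes' rule, conditioning on where the gold coin actually is.
If it is in box 1 (prior 1/4): box 2 is available but not opened, probability 2/3; weight (1/4)·(2/3) = 1/6.
If it is in box 2 (prior 1/4): box 2 holds the prize so is unavailable; the host chooses uniformly among the 2 others, probability 1/2; weight (1/4)·(1/2) = 1/8.
If it is in box 3 (prior 1/4): the host opened box 3, so this case is ruled out; weight (1/4)·0 = 0.
If it is in box 4 (prior 1/4): box 2 is available but not opened; box 3 gets probability (1 − 1/3)/2 = 1/3; weight (1/4)·(1/3) = 1/12.
The weights sum to 3/8.
So P(the gold coin in box 2 | the host opened box 3) = (1/8) / (3/8) = 1/3.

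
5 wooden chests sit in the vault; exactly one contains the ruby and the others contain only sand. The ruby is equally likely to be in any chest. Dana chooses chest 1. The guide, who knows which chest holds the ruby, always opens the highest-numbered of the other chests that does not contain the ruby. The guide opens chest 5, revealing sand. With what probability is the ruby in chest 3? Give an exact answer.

Apply Bayes' rule, conditioning on where the ruby actually is.
If it is in any of chests 1, 2, 3, and 4 (prior 1/5 each): chest 5 is the highest-numbered option available, probability 1; weight (1/5)·1 = 1/5 each.
If it is in chest 5 (prior 1/5): the guide opened chest 5, so this case is ruled out; weight (1/5)·0 = 0.
The weights sum to 4/5.
So P(the ruby in chest 3 | the guide opened chest 5) = (1/5) / (4/5) = 1/4.

1/4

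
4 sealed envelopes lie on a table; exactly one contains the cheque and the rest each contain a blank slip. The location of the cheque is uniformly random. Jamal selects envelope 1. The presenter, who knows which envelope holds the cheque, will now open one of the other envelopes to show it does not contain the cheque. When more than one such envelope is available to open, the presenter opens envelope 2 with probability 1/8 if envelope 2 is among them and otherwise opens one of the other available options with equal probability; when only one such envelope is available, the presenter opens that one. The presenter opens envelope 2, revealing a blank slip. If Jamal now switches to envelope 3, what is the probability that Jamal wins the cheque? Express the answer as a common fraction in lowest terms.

Condition on the true location of the cheque.
If it is in any of envelopes 1, 3, and 4 (prior 1/4 each): envelope 2 is available, opened with probability 1/8; weight (1/4)·(1/8) = 1/32 each.
If it is in envelope 2 (prior 1/4): the presenter opened envelope 2, so this case is ruled out; weight (1/4)·0 = 0.
The weights sum to 3/32.
So P(the cheque in envelope 3 | the presenter opened envelope 2) = (1/32) / (3/32) = 1/3.

1/3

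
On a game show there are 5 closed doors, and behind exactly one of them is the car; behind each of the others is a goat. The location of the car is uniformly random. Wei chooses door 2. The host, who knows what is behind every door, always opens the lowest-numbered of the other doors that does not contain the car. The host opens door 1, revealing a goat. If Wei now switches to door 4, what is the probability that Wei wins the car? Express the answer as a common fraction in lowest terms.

1/4

Consider each possible location of the car in turn.
If it is behind door 1 (prior 1/5): the host opened door 1, so this case is ruled out; weight (1/5)·0 = 0.
If it is behind any of doors 2, 3, 4, and 5 (prior 1/5 each): door 1 is the lowest-numbered option available, probability 1; weight (1/5)·1 = 1/5 each.
The weights sum to 4/5.
So P(the car behind door 4 | the host opened door 1) = (1/5) / (4/5) = 1/4.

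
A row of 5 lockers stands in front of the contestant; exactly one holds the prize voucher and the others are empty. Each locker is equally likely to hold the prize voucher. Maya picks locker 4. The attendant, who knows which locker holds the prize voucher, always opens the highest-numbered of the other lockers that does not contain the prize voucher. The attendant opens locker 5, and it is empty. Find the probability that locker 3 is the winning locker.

1/4

Apply Bayes' rule, conditioning on where the prize voucher actually is.
If it is in any of lockers 1, 2, 3, and 4 (prior 1/5 each): locker 5 is the highest-numbered option available, probability 1; weight (1/5)·1 = 1/5 each.
If it is in locker 5 (prior 1/5): the attendant opened locker 5, so this case is ruled out; weight (1/5)·0 = 0.
The weights sum to 4/5.
So P(the prize voucher in locker 3 | the attendant opened locker 5) = (1/5) / (4/5) = 1/4.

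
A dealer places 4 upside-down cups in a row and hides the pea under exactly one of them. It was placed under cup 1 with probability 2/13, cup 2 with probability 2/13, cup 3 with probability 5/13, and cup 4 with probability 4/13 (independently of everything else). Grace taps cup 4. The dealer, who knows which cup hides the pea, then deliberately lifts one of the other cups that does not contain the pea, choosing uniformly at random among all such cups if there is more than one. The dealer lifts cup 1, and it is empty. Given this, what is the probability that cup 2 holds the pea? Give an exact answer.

Apply Bayes' rule, conditioning on where the pea actually is.
If it is under cup 1 (prior 2/13): the dealer opened cup 1, so this case is ruled out; weight (2/13)·0 = 0.
If it is under cup 2 (prior 2/13): the dealer has 2 equally likely choices, so probability 1/2; weight (2/13)·(1/2) = 1/13.
If it is under cup 3 (prior 5/13): the dealer has 2 equally likely choices, so probability 1/2; weight (5/13)·(1/2) = 5/26.
If it is under cup 4 (prior 4/13): the dealer has 3 equally likely choices, so probability 1/3; weight (4/13)·(1/3) = 4/39.
The weights sum to 29/78.
So P(the pea under cup 2 | the dealer opened cup 1) = (1/13) / (29/78) = 6/29.

6/29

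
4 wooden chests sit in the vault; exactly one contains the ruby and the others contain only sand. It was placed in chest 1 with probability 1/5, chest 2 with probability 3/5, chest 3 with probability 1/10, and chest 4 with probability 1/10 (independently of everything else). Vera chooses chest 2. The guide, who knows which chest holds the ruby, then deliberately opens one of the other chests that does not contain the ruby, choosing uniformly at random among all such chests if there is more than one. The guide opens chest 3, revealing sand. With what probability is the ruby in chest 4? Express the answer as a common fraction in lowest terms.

Condition on the true location of the ruby.
If it is in chest 1 (prior 1/5): the guide has 2 equally likely choices, so probability 1/2; weight (1/5)·(1/2) = 1/10.
If it is in chest 2 (prior 3/5): the guide has 3 equally likely choices, so probability 1/3; weight (3/5)·(1/3) = 1/5.
If it is in chest 3 (prior 1/10): the guide opened chest 3, so this case is ruled out; weight (1/10)·0 = 0.
If it is in chest 4 (prior 1/10): the guide has 2 equally likely choices, so probability 1/2; weight (1/10)·(1/2) = 1/20.
The weights sum to 7/20.
So P(the ruby in chest 4 | the guide opened chest 3) = (1/20) / (7/20) = 1/7.

1/7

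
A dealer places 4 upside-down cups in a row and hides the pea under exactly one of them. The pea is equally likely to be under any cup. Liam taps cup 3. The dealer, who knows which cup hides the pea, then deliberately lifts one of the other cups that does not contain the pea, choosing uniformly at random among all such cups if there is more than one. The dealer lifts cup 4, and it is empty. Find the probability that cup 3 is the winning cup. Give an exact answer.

1/4

Condition on the true location of the pea.
If it is under either of cups 1 and 2 (prior 1/4 each): the dealer has 2 equally likely choices, so probability 1/2; weight (1/4)·(1/2) = 1/8 each.
If it is under cup 3 (prior 1/4): the dealer has 3 equally likely choices, so probability 1/3; weight (1/4)·(1/3) = 1/12.
If it is under cup 4 (prior 1/4): the dealer opened cup 4, so this case is ruled out; weight (1/4)·0 = 0.
The weights sum to 1/3.
So P(the pea under cup 3 | the dealer opened cup 4) = (1/12) / (1/3) = 1/4.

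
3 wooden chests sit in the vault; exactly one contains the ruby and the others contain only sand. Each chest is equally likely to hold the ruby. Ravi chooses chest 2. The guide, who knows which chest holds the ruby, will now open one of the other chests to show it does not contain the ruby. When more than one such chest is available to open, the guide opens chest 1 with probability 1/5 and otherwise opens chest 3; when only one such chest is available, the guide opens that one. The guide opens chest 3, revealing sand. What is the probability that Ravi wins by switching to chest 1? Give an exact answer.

5/9

Consider each possible location of the ruby in turn.
If it is in chest 1 (prior 1/3): only chest 3 is available, probability 1; weight (1/3)·1 = 1/3.
If it is in chest 2 (prior 1/3): chest 1 is available but not opened, probability 4/5; weight (1/3)·(4/5) = 4/15.
If it is in chest 3 (prior 1/3): the guide opened chest 3, so this case is ruled out; weight (1/3)·0 = 0.
The weights sum to 3/5.
So P(the ruby in chest 1 | the guide opened chest 3) = (1/3) / (3/5) = 5/9.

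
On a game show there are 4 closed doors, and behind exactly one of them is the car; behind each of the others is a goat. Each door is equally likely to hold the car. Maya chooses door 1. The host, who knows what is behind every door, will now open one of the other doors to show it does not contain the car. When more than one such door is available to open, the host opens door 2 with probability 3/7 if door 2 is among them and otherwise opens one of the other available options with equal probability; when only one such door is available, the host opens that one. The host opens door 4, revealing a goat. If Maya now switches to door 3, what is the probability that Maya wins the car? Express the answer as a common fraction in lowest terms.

8/19

Apply Bayes' rule, conditioning on where the car actually is.
If it is behind door 1 (prior 1/4): door 2 is available but not opened; door 4 gets probability (1 − 3/7)/2 = 2/7; weight (1/4)·(2/7) = 1/14.
If it is behind door 2 (prior 1/4): door 2 holds the prize so is unavailable; the host chooses uniformly among the 2 others, probability 1/2; weight (1/4)·(1/2) = 1/8.
If it is behind door 3 (prior 1/4): door 2 is available but not opened, probability 4/7; weight (1/4)·(4/7) = 1/7.
If it is behind door 4 (prior 1/4): the host opened door 4, so this case is ruled out; weight (1/4)·0 = 0.
The weights sum to 19/56.
So P(the car behind door 3 | the host opened door 4) = (1/7) / (19/56) = 8/19.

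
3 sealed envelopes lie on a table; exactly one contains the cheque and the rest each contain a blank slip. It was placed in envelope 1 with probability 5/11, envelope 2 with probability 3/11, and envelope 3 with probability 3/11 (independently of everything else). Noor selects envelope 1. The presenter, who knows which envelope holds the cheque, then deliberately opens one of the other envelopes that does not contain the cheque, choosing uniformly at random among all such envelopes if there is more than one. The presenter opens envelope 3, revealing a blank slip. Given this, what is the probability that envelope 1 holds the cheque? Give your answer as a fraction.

Apply Bayes' rule, conditioning on where the cheque actually is.
If it is in envelope 1 (prior 5/11): the presenter has 2 equally likely choices, so probability 1/2; weight (5/11)·(1/2) = 5/22.
If it is in envelope 2 (prior 3/11): the presenter has no choice, probability 1; weight (3/11)·1 = 3/11.
If it is in envelope 3 (prior 3/11): the presenter opened envelope 3, so this case is ruled out; weight (3/11)·0 = 0.
The weights sum to 1/2.
So P(the cheque in envelope 1 | the presenter opened envelope 3) = (5/22) / (1/2) = 5/11.

5/11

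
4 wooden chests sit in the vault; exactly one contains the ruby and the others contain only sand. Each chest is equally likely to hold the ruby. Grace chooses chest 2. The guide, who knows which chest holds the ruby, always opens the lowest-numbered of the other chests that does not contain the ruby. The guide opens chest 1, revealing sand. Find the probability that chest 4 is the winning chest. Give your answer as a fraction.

1/3

Consider each possible location of the ruby in turn.
If it is in chest 1 (prior 1/4): the guide opened chest 1, so this case is ruled out; weight (1/4)·0 = 0.
If it is in any of chests 2, 3, and 4 (prior 1/4 each): chest 1 is the lowest-numbered option available, probability 1; weight (1/4)·1 = 1/4 each.
The weights sum to 3/4.
So P(the ruby in chest 4 | the guide opened chest 1) = (1/4) / (3/4) = 1/3.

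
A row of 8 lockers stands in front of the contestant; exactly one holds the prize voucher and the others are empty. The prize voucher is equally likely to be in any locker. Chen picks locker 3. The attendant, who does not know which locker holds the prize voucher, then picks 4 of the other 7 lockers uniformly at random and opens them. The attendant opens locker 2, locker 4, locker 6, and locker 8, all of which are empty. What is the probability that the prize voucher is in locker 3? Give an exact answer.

1/4

Condition on the true location of the prize voucher.
If it is in any of lockers 1, 3, 5, and 7 (prior 1/8 each): the attendant picks exactly this set with probability 1/35 regardless, and none is the prize; weight (1/8)·(1/35) = 1/280 each.
If it is in any of lockers 2, 4, 6, and 8 (prior 1/8 each): that locker was opened and seen not to hold the prize — ruled out; weight (1/8)·0 = 0 each.
The weights sum to 1/70.
So P(the prize voucher in locker 3 | the attendant opened locker 2, locker 4, locker 6, and locker 8) = (1/280) / (1/70) = 1/4.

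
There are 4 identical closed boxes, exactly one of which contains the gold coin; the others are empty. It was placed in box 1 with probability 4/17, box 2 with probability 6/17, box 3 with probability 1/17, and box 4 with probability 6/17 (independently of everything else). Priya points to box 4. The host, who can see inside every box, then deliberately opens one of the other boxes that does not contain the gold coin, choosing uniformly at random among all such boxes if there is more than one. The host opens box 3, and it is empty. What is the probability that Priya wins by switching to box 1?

2/7

Condition on the true location of the gold coin.
If it is in box 1 (prior 4/17): the host has 2 equally likely choices, so probability 1/2; weight (4/17)·(1/2) = 2/17.
If it is in box 2 (prior 6/17): the host has 2 equally likely choices, so probability 1/2; weight (6/17)·(1/2) = 3/17.
If it is in box 3 (prior 1/17): the host opened box 3, so this case is ruled out; weight (1/17)·0 = 0.
If it is in box 4 (prior 6/17): the host has 3 equally likely choices, so probability 1/3; weight (6/17)·(1/3) = 2/17.
The weights sum to 7/17.
So P(the gold coin in box 1 | the host opened box 3) = (2/17) / (7/17) = 2/7.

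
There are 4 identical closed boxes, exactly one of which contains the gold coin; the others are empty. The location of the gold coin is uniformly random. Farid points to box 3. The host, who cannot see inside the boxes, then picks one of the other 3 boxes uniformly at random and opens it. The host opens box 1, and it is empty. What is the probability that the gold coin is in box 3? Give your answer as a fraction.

Condition on the true location of the gold coin.
If it is in box 1 (prior 1/4): the host opened box 1, so this case is ruled out; weight (1/4)·0 = 0.
If it is in any of boxes 2, 3, and 4 (prior 1/4 each): the host picks box 1 with probability 1/3 regardless, and it is not the prize; weight (1/4)·(1/3) = 1/12 each.
The weights sum to 1/4.
So P(the gold coin in box 3 | the host opened box 1) = (1/12) / (1/4) = 1/3.

1/3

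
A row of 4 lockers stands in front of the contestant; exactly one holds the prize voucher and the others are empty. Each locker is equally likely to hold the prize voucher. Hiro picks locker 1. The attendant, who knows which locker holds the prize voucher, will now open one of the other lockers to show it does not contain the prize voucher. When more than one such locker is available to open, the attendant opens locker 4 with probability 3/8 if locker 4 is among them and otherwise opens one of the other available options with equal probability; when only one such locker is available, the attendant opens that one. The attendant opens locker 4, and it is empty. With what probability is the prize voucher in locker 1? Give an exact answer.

1/3

Apply Bayes' rule, conditioning on where the prize voucher actually is.
If it is in any of lockers 1, 2, and 3 (prior 1/4 each): locker 4 is available, opened with probability 3/8; weight (1/4)·(3/8) = 3/32 each.
If it is in locker 4 (prior 1/4): the attendant opened locker 4, so this case is ruled out; weight (1/4)·0 = 0.
The weights sum to 9/32.
So P(the prize voucher in locker 1 | the attendant opened locker 4) = (3/32) / (9/32) = 1/3.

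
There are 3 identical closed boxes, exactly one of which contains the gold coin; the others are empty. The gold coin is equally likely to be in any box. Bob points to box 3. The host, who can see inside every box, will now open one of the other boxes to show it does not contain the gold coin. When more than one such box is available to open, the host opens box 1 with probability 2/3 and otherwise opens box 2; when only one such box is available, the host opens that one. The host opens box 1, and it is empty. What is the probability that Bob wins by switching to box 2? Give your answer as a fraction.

3/5

Condition on the true location of the gold coin.
If it is in box 1 (prior 1/3): the host opened box 1, so this case is ruled out; weight (1/3)·0 = 0.
If it is in box 2 (prior 1/3): only box 1 is available, probability 1; weight (1/3)·1 = 1/3.
If it is in box 3 (prior 1/3): box 1 is available, opened with probability 2/3; weight (1/3)·(2/3) = 2/9.
The weights sum to 5/9.
So P(the gold coin in box 2 | the host opened box 1) = (1/3) / (5/9) = 3/5.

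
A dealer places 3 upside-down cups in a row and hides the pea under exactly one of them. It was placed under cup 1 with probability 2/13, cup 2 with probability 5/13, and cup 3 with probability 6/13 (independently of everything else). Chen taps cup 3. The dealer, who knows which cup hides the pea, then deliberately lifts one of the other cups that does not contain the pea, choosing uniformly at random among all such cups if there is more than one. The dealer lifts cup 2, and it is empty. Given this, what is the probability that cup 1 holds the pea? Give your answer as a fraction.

Condition on the true location of the pea.
If it is under cup 1 (prior 2/13): the dealer has no choice, probability 1; weight (2/13)·1 = 2/13.
If it is under cup 2 (prior 5/13): the dealer opened cup 2, so this case is ruled out; weight (5/13)·0 = 0.
If it is under cup 3 (prior 6/13): the dealer has 2 equally likely choices, so probability 1/2; weight (6/13)·(1/2) = 3/13.
The weights sum to 5/13.
So P(the pea under cup 1 | the dealer opened cup 2) = (2/13) / (5/13) = 2/5.

2/5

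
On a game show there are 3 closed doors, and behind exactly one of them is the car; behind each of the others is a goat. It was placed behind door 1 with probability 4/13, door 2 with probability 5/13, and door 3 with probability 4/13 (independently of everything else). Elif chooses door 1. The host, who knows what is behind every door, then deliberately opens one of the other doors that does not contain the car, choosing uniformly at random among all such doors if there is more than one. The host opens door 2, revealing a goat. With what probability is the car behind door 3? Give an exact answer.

2/3

Apply Bayes' rule, conditioning on where the car actually is.
If it is behind door 1 (prior 4/13): the host has 2 equally likely choices, so probability 1/2; weight (4/13)·(1/2) = 2/13.
If it is behind door 2 (prior 5/13): the host opened door 2, so this case is ruled out; weight (5/13)·0 = 0.
If it is behind door 3 (prior 4/13): the host has no choice, probability 1; weight (4/13)·1 = 4/13.
The weights sum to 6/13.
So P(the car behind door 3 | the host opened door 2) = (4/13) / (6/13) = 2/3.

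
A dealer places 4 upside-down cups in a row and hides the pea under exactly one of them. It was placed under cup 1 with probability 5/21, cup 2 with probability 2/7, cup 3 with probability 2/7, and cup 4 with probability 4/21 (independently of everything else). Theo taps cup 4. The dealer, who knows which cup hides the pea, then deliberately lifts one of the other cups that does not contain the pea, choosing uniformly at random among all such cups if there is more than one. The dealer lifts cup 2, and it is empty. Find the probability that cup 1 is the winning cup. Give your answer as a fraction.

Apply Bayes' rule, conditioning on where the pea actually is.
If it is under cup 1 (prior 5/21): the dealer has 2 equally likely choices, so probability 1/2; weight (5/21)·(1/2) = 5/42.
If it is under cup 2 (prior 2/7): the dealer opened cup 2, so this case is ruled out; weight (2/7)·0 = 0.
If it is under cup 3 (prior 2/7): the dealer has 2 equally likely choices, so probability 1/2; weight (2/7)·(1/2) = 1/7.
If it is under cup 4 (prior 4/21): the dealer has 3 equally likely choices, so probability 1/3; weight (4/21)·(1/3) = 4/63.
The weights sum to 41/126.
So P(the pea under cup 1 | the dealer opened cup 2) = (5/42) / (41/126) = 15/41.

15/41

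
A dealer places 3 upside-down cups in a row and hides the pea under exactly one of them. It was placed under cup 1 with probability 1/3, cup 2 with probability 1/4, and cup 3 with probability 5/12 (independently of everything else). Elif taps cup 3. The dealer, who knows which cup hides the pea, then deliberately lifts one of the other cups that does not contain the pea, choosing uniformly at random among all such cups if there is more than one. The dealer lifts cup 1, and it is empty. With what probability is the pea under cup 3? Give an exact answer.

Apply Bayes' rule, conditioning on where the pea actually is.
If it is under cup 1 (prior 1/3): the dealer opened cup 1, so this case is ruled out; weight (1/3)·0 = 0.
If it is under cup 2 (prior 1/4): the dealer has no choice, probability 1; weight (1/4)·1 = 1/4.
If it is under cup 3 (prior 5/12): the dealer has 2 equally likely choices, so probability 1/2; weight (5/12)·(1/2) = 5/24.
The weights sum to 11/24.
So P(the pea under cup 3 | the dealer opened cup 1) = (5/24) / (11/24) = 5/11.

5/11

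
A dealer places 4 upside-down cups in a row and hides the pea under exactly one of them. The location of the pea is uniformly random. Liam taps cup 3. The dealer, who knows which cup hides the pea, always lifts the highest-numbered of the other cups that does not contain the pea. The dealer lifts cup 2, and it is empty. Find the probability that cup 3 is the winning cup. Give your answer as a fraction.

0

Apply Bayes' rule, conditioning on where the pea actually is.
If it is under either of cups 1 and 3 (prior 1/4 each): the dealer would have opened cup 4 instead, probability 0; weight (1/4)·0 = 0 each.
If it is under cup 2 (prior 1/4): the dealer opened cup 2, so this case is ruled out; weight (1/4)·0 = 0.
If it is under cup 4 (prior 1/4): cup 2 is the highest-numbered option available, probability 1; weight (1/4)·1 = 1/4.
The weights sum to 1/4.
So P(the pea under cup 3 | the dealer opened cup 2) = 0 / (1/4) = 0.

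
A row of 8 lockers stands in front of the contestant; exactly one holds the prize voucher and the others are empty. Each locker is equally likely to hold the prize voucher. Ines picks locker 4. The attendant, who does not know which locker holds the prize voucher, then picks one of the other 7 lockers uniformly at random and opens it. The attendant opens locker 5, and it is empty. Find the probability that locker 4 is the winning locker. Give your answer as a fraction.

Because the attendant chose which locker to open without knowing where the prize voucher is, the choice is independent of the prize location. Learning that locker 5 does not hold the prize voucher simply rules out that one location and leaves the remaining 7 lockers still equally likely by symmetry.
So P(the prize voucher in locker 4) = 1/7.

1/7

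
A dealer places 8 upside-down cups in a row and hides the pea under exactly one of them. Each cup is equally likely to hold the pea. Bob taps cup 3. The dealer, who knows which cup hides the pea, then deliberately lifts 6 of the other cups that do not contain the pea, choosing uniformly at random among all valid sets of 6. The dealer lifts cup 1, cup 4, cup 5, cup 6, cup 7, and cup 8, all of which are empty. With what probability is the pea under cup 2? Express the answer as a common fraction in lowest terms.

Apply Bayes' rule, conditioning on where the pea actually is.
If it is under any of cups 1, 4, 5, 6, 7, and 8 (prior 1/8 each): that cup was opened and seen not to hold the prize — ruled out; weight (1/8)·0 = 0 each.
If it is under cup 2 (prior 1/8): the dealer has no choice, probability 1; weight (1/8)·1 = 1/8.
If it is under cup 3 (prior 1/8): the dealer has 7 equally likely choices, so probability 1/7; weight (1/8)·(1/7) = 1/56.
The weights sum to 1/7.
So P(the pea under cup 2 | the dealer opened cup 1, cup 4, cup 5, cup 6, cup 7, and cup 8) = (1/8) / (1/7) = 7/8.

7/8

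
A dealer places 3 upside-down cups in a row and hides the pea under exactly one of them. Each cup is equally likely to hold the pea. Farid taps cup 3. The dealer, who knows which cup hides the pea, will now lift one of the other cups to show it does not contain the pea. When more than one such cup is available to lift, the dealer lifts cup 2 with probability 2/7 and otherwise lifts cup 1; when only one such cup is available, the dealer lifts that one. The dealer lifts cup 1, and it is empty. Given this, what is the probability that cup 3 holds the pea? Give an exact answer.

5/12

Consider each possible location of the pea in turn.
If it is under cup 1 (prior 1/3): the dealer opened cup 1, so this case is ruled out; weight (1/3)·0 = 0.
If it is under cup 2 (prior 1/3): only cup 1 is available, probability 1; weight (1/3)·1 = 1/3.
If it is under cup 3 (prior 1/3): cup 2 is available but not opened, probability 5/7; weight (1/3)·(5/7) = 5/21.
The weights sum to 4/7.
So P(the pea under cup 3 | the dealer opened cup 1) = (5/21) / (4/7) = 5/12.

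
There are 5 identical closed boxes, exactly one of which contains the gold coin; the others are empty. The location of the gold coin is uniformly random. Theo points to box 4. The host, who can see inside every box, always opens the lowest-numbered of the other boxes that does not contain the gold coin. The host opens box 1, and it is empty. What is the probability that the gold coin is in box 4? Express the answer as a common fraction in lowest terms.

Consider each possible location of the gold coin in turn.
If it is in box 1 (prior 1/5): the host opened box 1, so this case is ruled out; weight (1/5)·0 = 0.
If it is in any of boxes 2, 3, 4, and 5 (prior 1/5 each): box 1 is the lowest-numbered option available, probability 1; weight (1/5)·1 = 1/5 each.
The weights sum to 4/5.
So P(the gold coin in box 4 | the host opened box 1) = (1/5) / (4/5) = 1/4.

1/4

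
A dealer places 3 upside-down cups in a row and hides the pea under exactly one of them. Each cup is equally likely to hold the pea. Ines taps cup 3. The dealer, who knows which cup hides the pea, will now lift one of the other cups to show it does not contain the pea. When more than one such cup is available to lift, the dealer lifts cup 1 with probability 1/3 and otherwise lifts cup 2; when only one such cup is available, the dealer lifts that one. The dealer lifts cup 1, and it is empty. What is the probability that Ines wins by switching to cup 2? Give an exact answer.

Apply Bayes' rule, conditioning on where the pea actually is.
If it is under cup 1 (prior 1/3): the dealer opened cup 1, so this case is ruled out; weight (1/3)·0 = 0.
If it is under cup 2 (prior 1/3): only cup 1 is available, probability 1; weight (1/3)·1 = 1/3.
If it is under cup 3 (prior 1/3): cup 1 is available, opened with probability 1/3; weight (1/3)·(1/3) = 1/9.
The weights sum to 4/9.
So P(the pea under cup 2 | the dealer opened cup 1) = (1/3) / (4/9) = 3/4.

3/4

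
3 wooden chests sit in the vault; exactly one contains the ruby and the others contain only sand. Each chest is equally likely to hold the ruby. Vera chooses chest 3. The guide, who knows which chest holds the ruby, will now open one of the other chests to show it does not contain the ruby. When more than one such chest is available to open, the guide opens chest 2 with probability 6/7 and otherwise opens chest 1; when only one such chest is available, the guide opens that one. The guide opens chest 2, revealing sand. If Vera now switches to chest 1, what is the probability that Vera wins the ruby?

7/13

Apply Bayes' rule, conditioning on where the ruby actually is.
If it is in chest 1 (prior 1/3): only chest 2 is available, probability 1; weight (1/3)·1 = 1/3.
If it is in chest 2 (prior 1/3): the guide opened chest 2, so this case is ruled out; weight (1/3)·0 = 0.
If it is in chest 3 (prior 1/3): chest 2 is available, opened with probability 6/7; weight (1/3)·(6/7) = 2/7.
The weights sum to 13/21.
So P(the ruby in chest 1 | the guide opened chest 2) = (1/3) / (13/21) = 7/13.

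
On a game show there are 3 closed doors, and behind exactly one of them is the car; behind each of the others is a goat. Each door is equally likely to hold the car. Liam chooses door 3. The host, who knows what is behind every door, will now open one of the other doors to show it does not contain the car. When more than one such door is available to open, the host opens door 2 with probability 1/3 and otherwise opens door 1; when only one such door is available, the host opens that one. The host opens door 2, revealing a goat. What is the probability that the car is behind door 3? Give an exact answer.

Condition on the true location of the car.
If it is behind door 1 (prior 1/3): only door 2 is available, probability 1; weight (1/3)·1 = 1/3.
If it is behind door 2 (prior 1/3): the host opened door 2, so this case is ruled out; weight (1/3)·0 = 0.
If it is behind door 3 (prior 1/3): door 2 is available, opened with probability 1/3; weight (1/3)·(1/3) = 1/9.
The weights sum to 4/9.
So P(the car behind door 3 | the host opened door 2) = (1/9) / (4/9) = 1/4.

1/4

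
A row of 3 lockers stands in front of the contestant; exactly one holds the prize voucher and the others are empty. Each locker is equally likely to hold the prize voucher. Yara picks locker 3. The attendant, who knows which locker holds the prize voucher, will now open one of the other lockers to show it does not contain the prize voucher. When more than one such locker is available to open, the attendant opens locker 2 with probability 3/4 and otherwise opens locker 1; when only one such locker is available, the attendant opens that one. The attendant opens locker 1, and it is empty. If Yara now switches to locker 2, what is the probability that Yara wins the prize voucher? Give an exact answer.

Consider each possible location of the prize voucher in turn.
If it is in locker 1 (prior 1/3): the attendant opened locker 1, so this case is ruled out; weight (1/3)·0 = 0.
If it is in locker 2 (prior 1/3): only locker 1 is available, probability 1; weight (1/3)·1 = 1/3.
If it is in locker 3 (prior 1/3): locker 2 is available but not opened, probability 1/4; weight (1/3)·(1/4) = 1/12.
The weights sum to 5/12.
So P(the prize voucher in locker 2 | the attendant opened locker 1) = (1/3) / (5/12) = 4/5.

4/5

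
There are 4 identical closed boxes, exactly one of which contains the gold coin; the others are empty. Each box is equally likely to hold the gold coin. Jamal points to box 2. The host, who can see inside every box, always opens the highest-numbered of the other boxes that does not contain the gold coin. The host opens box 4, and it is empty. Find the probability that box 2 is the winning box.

1/3

Condition on the true location of the gold coin.
If it is in any of boxes 1, 2, and 3 (prior 1/4 each): box 4 is the highest-numbered option available, probability 1; weight (1/4)·1 = 1/4 each.
If it is in box 4 (prior 1/4): the host opened box 4, so this case is ruled out; weight (1/4)·0 = 0.
The weights sum to 3/4.
So P(the gold coin in box 2 | the host opened box 4) = (1/4) / (3/4) = 1/3.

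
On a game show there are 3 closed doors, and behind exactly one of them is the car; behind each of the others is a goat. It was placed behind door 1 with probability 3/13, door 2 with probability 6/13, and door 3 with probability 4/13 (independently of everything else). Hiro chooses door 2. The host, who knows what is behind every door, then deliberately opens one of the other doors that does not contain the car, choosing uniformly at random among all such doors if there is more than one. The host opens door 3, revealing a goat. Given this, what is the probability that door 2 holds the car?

Apply Bayes' rule, conditioning on where the car actually is.
If it is behind door 1 (prior 3/13): the host has no choice, probability 1; weight (3/13)·1 = 3/13.
If it is behind door 2 (prior 6/13): the host has 2 equally likely choices, so probability 1/2; weight (6/13)·(1/2) = 3/13.
If it is behind door 3 (prior 4/13): the host opened door 3, so this case is ruled out; weight (4/13)·0 = 0.
The weights sum to 6/13.
So P(the car behind door 2 | the host opened door 3) = (3/13) / (6/13) = 1/2.

1/2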